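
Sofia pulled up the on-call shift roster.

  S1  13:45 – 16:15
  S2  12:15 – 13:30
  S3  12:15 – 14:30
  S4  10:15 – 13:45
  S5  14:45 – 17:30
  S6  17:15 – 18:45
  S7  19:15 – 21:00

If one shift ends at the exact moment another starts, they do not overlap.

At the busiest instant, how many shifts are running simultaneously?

3

Sweep the timeline, counting +1 at each start and −1 at each end (ends before starts at a tie):
10:15 start S4 → 1
12:15 start S2 → 2
12:15 start S3 → 3
13:30 end S2 → 2
13:45 end S4 → 1
13:45 start S1 → 2
14:30 end S3 → 1
14:45 start S5 → 2
16:15 end S1 → 1
17:15 start S6 → 2
17:30 end S5 → 1
18:45 end S6 → 0
19:15 start S7 → 1
21:00 end S7 → 0
Peak is 3, at 12:15 (S2, S3, S4).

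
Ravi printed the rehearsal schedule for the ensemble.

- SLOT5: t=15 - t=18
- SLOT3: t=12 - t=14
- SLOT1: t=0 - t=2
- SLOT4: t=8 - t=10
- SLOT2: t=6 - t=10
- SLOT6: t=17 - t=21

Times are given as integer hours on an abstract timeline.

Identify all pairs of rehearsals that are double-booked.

Two intervals overlap when each starts before the other ends.
Sorted by start: SLOT1, SLOT2, SLOT4, SLOT3, SLOT5, SLOT6.
SLOT2 starts after SLOT1 ends, so SLOT1 has no further overlaps.
SLOT4 starts before SLOT2 ends → SLOT2 and SLOT4 overlap.
SLOT3 starts after SLOT2 ends, so SLOT2 has no further overlaps.
SLOT3 starts after SLOT4 ends, so SLOT4 has no further overlaps.
SLOT5 starts after SLOT3 ends, so SLOT3 has no further overlaps.
SLOT6 starts before SLOT5 ends → SLOT5 and SLOT6 overlap.

SLOT2 & SLOT4, SLOT5 & SLOT6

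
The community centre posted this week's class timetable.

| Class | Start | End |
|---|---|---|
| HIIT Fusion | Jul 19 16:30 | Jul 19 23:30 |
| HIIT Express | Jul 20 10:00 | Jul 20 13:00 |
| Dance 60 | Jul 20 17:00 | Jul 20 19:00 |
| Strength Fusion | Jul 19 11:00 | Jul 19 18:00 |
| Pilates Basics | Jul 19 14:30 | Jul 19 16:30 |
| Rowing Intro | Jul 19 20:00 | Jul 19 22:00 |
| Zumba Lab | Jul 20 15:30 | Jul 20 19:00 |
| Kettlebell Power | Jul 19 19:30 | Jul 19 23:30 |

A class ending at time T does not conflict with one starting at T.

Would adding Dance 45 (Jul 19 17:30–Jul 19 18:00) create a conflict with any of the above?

Strength Fusion: starts Jul 19 11:00 before Dance 45 ends Jul 19 18:00, and ends Jul 19 18:00 after Dance 45 starts Jul 19 17:30 → overlap.
Pilates Basics: ends Jul 19 16:30 at or before Dance 45 starts Jul 19 17:30 → clear.
HIIT Fusion: starts Jul 19 16:30 before Dance 45 ends Jul 19 18:00, and ends Jul 19 23:30 after Dance 45 starts Jul 19 17:30 → overlap.
Kettlebell Power: starts Jul 19 19:30 at or after Dance 45 ends Jul 19 18:00 → clear.
Rowing Intro: starts Jul 19 20:00 at or after Dance 45 ends Jul 19 18:00 → clear.
HIIT Express: starts Jul 20 10:00 at or after Dance 45 ends Jul 19 18:00 → clear.
Zumba Lab: starts Jul 20 15:30 at or after Dance 45 ends Jul 19 18:00 → clear.
Dance 60: starts Jul 20 17:00 at or after Dance 45 ends Jul 19 18:00 → clear.
Dance 45 overlaps HIIT Fusion, Strength Fusion.

Yes — it overlaps HIIT Fusion, Strength Fusion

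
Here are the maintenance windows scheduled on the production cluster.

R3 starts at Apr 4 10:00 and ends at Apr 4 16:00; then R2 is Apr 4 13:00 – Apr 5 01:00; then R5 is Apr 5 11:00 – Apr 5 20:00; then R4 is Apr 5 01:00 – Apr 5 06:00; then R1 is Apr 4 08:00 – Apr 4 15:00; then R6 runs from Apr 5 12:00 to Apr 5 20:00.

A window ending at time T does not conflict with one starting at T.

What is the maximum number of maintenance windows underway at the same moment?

3

Sweep the timeline, counting +1 at each start and −1 at each end (ends before starts at a tie):
Apr 4 08:00 start R1 → 1
Apr 4 10:00 start R3 → 2
Apr 4 13:00 start R2 → 3
Apr 4 15:00 end R1 → 2
Apr 4 16:00 end R3 → 1
Apr 5 01:00 end R2 → 0
Apr 5 01:00 start R4 → 1
Apr 5 06:00 end R4 → 0
Apr 5 11:00 start R5 → 1
Apr 5 12:00 start R6 → 2
Apr 5 20:00 end R5 → 1
Apr 5 20:00 end R6 → 0
Peak is 3, at Apr 4 13:00 (R1, R2, R3).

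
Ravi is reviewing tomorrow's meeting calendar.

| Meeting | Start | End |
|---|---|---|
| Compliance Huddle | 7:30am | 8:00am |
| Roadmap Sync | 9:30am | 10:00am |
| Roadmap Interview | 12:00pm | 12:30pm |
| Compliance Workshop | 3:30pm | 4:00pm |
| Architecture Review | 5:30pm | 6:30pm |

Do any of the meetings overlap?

No

Sorted by start: Compliance Huddle, Roadmap Sync, Roadmap Interview, Compliance Workshop, Architecture Review.
Roadmap Sync starts after Compliance Huddle ends, so Compliance Huddle has no further overlaps.
Roadmap Interview starts after Roadmap Sync ends, so Roadmap Sync has no further overlaps.
Compliance Workshop starts after Roadmap Interview ends, so Roadmap Interview has no further overlaps.
Architecture Review starts after Compliance Workshop ends.
Every pair is clear; the schedule has no overlaps.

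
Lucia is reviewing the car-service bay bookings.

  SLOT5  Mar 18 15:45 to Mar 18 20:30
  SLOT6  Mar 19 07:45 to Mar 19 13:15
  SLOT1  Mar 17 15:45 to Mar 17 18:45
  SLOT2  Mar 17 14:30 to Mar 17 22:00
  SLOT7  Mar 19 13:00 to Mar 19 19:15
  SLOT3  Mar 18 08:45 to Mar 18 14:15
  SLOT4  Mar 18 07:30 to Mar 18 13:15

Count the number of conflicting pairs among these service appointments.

3

Sorted by start: SLOT2, SLOT1, SLOT4, SLOT3, SLOT5, SLOT6, SLOT7.
SLOT1 starts before SLOT2 ends → SLOT2 and SLOT1 overlap.
SLOT4 starts after SLOT2 ends — done with SLOT2.
SLOT4 starts after SLOT1 ends — done with SLOT1.
SLOT3 starts before SLOT4 ends → SLOT4 and SLOT3 overlap.
SLOT5 starts after SLOT4 ends — done with SLOT4.
SLOT5 starts after SLOT3 ends — done with SLOT3.
SLOT6 starts after SLOT5 ends — done with SLOT5.
SLOT7 starts before SLOT6 ends → SLOT6 and SLOT7 overlap.
Overlapping pairs: SLOT1 & SLOT2, SLOT3 & SLOT4, SLOT6 & SLOT7 — 3 in total.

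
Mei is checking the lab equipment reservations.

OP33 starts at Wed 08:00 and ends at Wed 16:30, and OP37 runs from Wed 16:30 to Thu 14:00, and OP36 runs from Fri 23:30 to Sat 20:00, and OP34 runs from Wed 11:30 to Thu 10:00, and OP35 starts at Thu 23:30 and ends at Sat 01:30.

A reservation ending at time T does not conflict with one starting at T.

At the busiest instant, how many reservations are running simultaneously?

2

Sweep the timeline, counting +1 at each start and −1 at each end (ends before starts at a tie):
Wed 08:00 start OP33 → 1
Wed 11:30 start OP34 → 2
Wed 16:30 end OP33 → 1
Wed 16:30 start OP37 → 2
Thu 10:00 end OP34 → 1
Thu 14:00 end OP37 → 0
Thu 23:30 start OP35 → 1
Fri 23:30 start OP36 → 2
Sat 01:30 end OP35 → 1
Sat 20:00 end OP36 → 0
Peak is 2, at Wed 11:30 (OP33, OP34).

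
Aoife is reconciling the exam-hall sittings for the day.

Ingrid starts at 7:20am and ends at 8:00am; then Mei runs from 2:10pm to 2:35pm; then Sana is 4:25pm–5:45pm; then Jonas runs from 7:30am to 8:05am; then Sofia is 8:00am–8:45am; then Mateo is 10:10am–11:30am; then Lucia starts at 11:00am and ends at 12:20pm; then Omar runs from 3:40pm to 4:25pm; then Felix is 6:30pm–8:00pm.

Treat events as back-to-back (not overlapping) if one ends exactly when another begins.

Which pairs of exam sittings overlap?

Ingrid & Jonas, Jonas & Sofia, Lucia & Mateo

Sorted by start: Ingrid, Jonas, Sofia, Mateo, Lucia, Mei, Omar, Sana, Felix.
Jonas starts before Ingrid ends → Ingrid and Jonas overlap.
Sofia starts exactly when Ingrid ends (back-to-back, no overlap), so Ingrid has no further overlaps.
Sofia starts before Jonas ends → Jonas and Sofia overlap.
Mateo starts after Jonas ends, so Jonas has no further overlaps.
Mateo starts after Sofia ends, so Sofia has no further overlaps.
Lucia starts before Mateo ends → Mateo and Lucia overlap.
Mei starts after Mateo ends, so Mateo has no further overlaps.
Mei starts after Lucia ends, so Lucia has no further overlaps.
Omar starts after Mei ends, so Mei has no further overlaps.
Sana starts exactly when Omar ends (back-to-back, no overlap), so Omar has no further overlaps.
Felix starts after Sana ends.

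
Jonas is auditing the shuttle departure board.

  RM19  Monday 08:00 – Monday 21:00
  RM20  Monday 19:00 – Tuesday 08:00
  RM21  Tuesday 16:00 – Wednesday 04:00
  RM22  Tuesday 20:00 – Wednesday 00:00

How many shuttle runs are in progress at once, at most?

2

Sweep the timeline, counting +1 at each start and −1 at each end (ends before starts at a tie):
Monday 08:00 start RM19 → 1
Monday 19:00 start RM20 → 2
Monday 21:00 end RM19 → 1
Tuesday 08:00 end RM20 → 0
Tuesday 16:00 start RM21 → 1
Tuesday 20:00 start RM22 → 2
Wednesday 00:00 end RM22 → 1
Wednesday 04:00 end RM21 → 0
Peak is 2, at Monday 19:00 (RM19, RM20).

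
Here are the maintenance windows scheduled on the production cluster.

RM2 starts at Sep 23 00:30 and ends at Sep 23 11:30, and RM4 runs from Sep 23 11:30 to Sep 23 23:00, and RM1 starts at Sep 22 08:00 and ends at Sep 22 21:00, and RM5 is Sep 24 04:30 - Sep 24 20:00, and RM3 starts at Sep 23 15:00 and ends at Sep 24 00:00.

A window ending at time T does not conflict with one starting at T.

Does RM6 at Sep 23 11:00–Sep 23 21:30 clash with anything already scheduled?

RM1: ends Sep 22 21:00 at or before RM6 starts Sep 23 11:00 → clear.
RM2: starts Sep 23 00:30 before RM6 ends Sep 23 21:30, and ends Sep 23 11:30 after RM6 starts Sep 23 11:00 → overlap.
RM4: starts Sep 23 11:30 before RM6 ends Sep 23 21:30, and ends Sep 23 23:00 after RM6 starts Sep 23 11:00 → overlap.
RM3: starts Sep 23 15:00 before RM6 ends Sep 23 21:30, and ends Sep 24 00:00 after RM6 starts Sep 23 11:00 → overlap.
RM5: starts Sep 24 04:30 at or after RM6 ends Sep 23 21:30 → clear.
RM6 overlaps RM2, RM3, RM4.

Yes — it overlaps RM2, RM3, RM4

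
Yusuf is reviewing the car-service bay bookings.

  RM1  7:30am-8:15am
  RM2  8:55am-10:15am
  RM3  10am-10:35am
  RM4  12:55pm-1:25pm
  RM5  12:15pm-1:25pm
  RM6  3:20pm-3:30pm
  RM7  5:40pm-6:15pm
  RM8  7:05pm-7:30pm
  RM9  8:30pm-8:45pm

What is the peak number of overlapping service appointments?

Walk through starts and ends in time order (an end at T is processed before a start at T):
7:30am start RM1 → 1
8:15am end RM1 → 0
8:55am start RM2 → 1
10am start RM3 → 2
10:15am end RM2 → 1
10:35am end RM3 → 0
12:15pm start RM5 → 1
12:55pm start RM4 → 2
1:25pm end RM4 → 1
1:25pm end RM5 → 0
3:20pm start RM6 → 1
3:30pm end RM6 → 0
5:40pm start RM7 → 1
6:15pm end RM7 → 0
7:05pm start RM8 → 1
7:30pm end RM8 → 0
8:30pm start RM9 → 1
8:45pm end RM9 → 0
Peak is 2, at 10am (RM2, RM3).

2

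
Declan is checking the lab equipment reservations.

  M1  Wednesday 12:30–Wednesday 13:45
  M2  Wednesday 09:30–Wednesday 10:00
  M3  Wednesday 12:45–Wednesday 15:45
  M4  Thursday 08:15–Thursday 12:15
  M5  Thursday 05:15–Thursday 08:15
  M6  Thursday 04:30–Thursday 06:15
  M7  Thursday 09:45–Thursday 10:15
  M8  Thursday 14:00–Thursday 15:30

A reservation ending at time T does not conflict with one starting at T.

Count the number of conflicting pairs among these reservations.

3

Sorted by start: M2, M1, M3, M6, M5, M4, M7, M8.
M1 starts after M2 ends, so nothing later overlaps M2 either.
M3 starts before M1 ends → M1 and M3 overlap.
M6 starts after M1 ends, so nothing later overlaps M1 either.
M6 starts after M3 ends, so nothing later overlaps M3 either.
M5 starts before M6 ends → M6 and M5 overlap.
M4 starts after M6 ends, so nothing later overlaps M6 either.
M4 starts exactly when M5 ends (back-to-back, no overlap), so nothing later overlaps M5 either.
M7 starts before M4 ends → M4 and M7 overlap.
M8 starts after M4 ends.
M8 starts after M7 ends.
Overlapping pairs: M1 & M3, M4 & M7, M5 & M6 — 3 in total.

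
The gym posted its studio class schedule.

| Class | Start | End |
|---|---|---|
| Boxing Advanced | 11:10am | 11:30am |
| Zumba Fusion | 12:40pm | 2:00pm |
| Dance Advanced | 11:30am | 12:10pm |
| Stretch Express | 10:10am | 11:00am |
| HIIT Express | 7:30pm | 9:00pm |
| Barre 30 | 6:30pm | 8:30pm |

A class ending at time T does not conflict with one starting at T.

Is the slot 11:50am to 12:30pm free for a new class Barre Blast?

Stretch Express: ends 11:00am at or before Barre Blast starts 11:50am → clear.
Boxing Advanced: ends 11:30am at or before Barre Blast starts 11:50am → clear.
Dance Advanced: starts 11:30am before Barre Blast ends 12:30pm, and ends 12:10pm after Barre Blast starts 11:50am → overlap.
Zumba Fusion: starts 12:40pm at or after Barre Blast ends 12:30pm → clear.
Barre 30: starts 6:30pm at or after Barre Blast ends 12:30pm → clear.
HIIT Express: starts 7:30pm at or after Barre Blast ends 12:30pm → clear.
Barre Blast overlaps Dance Advanced.

No — it overlaps Dance Advanced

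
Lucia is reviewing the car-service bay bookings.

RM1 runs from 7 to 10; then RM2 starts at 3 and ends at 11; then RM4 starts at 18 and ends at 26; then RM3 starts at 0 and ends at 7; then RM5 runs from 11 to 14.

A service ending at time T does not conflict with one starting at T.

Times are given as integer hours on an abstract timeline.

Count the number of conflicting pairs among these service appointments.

2

Check each pair: they overlap iff neither finishes before the other starts.
Sorted by start: RM3, RM2, RM1, RM5, RM4.
RM2 starts before RM3 ends → RM3 and RM2 overlap.
RM1 starts exactly when RM3 ends (back-to-back, no overlap) — done with RM3.
RM1 starts before RM2 ends → RM2 and RM1 overlap.
RM5 starts exactly when RM2 ends (back-to-back, no overlap) — done with RM2.
RM5 starts after RM1 ends — done with RM1.
RM4 starts after RM5 ends.
Overlapping pairs: RM1 & RM2, RM2 & RM3 — 2 in total.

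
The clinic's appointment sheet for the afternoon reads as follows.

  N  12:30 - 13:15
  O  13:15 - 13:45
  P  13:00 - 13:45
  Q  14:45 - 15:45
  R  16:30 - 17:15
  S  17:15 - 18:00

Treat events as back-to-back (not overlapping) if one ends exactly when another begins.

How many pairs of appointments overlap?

Sorted by start: N, P, O, Q, R, S.
P starts before N ends → N and P overlap.
O starts exactly when N ends (back-to-back, no overlap), so nothing later overlaps N either.
O starts before P ends → P and O overlap.
Q starts after P ends, so nothing later overlaps P either.
Q starts after O ends, so nothing later overlaps O either.
R starts after Q ends, so nothing later overlaps Q either.
S starts exactly when R ends (back-to-back, no overlap).
Overlapping pairs: N & P, O & P — 2 in total.

2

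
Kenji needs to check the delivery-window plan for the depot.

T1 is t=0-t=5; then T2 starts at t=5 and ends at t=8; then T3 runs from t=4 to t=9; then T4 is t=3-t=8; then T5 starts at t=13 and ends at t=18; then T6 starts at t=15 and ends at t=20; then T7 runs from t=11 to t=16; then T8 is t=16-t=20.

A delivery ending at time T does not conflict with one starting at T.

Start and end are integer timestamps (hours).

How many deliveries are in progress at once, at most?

Sweep the timeline, counting +1 at each start and −1 at each end (ends before starts at a tie):
t=0 start T1 → 1
t=3 start T4 → 2
t=4 start T3 → 3
t=5 end T1 → 2
t=5 start T2 → 3
t=8 end T2 → 2
t=8 end T4 → 1
t=9 end T3 → 0
t=11 start T7 → 1
t=13 start T5 → 2
t=15 start T6 → 3
t=16 end T7 → 2
t=16 start T8 → 3
t=18 end T5 → 2
t=20 end T6 → 1
t=20 end T8 → 0
Peak is 3, at t=4 (T1, T3, T4).

3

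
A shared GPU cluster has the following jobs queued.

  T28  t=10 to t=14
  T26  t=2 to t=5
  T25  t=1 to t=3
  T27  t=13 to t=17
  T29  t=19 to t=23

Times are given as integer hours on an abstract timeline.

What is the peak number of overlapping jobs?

2

Walk through starts and ends in time order (an end at T is processed before a start at T):
t=1 start T25 → 1
t=2 start T26 → 2
t=3 end T25 → 1
t=5 end T26 → 0
t=10 start T28 → 1
t=13 start T27 → 2
t=14 end T28 → 1
t=17 end T27 → 0
t=19 start T29 → 1
t=23 end T29 → 0
Peak is 2, at t=2 (T25, T26).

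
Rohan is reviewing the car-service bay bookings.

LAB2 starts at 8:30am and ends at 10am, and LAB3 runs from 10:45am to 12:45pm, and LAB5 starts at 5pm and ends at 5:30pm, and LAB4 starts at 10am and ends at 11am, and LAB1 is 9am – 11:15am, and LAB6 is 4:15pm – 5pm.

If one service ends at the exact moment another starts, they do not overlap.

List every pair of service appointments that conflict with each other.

LAB1 & LAB2, LAB1 & LAB3, LAB1 & LAB4, LAB3 & LAB4

Check each pair: they overlap iff neither finishes before the other starts.
Sorted by start: LAB2, LAB1, LAB4, LAB3, LAB6, LAB5.
LAB1 starts before LAB2 ends → LAB2 and LAB1 overlap.
LAB4 starts exactly when LAB2 ends (back-to-back, no overlap); LAB2 is clear from here.
LAB4 starts before LAB1 ends → LAB1 and LAB4 overlap.
LAB3 starts before LAB1 ends → LAB1 and LAB3 overlap.
LAB6 starts after LAB1 ends; LAB1 is clear from here.
LAB3 starts before LAB4 ends → LAB4 and LAB3 overlap.
LAB6 starts after LAB4 ends; LAB4 is clear from here.
LAB6 starts after LAB3 ends; LAB3 is clear from here.
LAB5 starts exactly when LAB6 ends (back-to-back, no overlap).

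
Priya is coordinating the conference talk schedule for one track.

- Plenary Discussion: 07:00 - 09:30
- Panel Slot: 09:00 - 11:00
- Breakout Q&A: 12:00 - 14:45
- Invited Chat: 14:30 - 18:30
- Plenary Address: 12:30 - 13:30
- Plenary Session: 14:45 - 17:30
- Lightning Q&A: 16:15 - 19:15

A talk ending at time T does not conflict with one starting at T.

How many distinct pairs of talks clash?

6

Sorted by start: Plenary Discussion, Panel Slot, Breakout Q&A, Plenary Address, Invited Chat, Plenary Session, Lightning Q&A.
Panel Slot starts before Plenary Discussion ends → Plenary Discussion and Panel Slot overlap.
Breakout Q&A starts after Plenary Discussion ends, so Plenary Discussion has no further overlaps.
Breakout Q&A starts after Panel Slot ends, so Panel Slot has no further overlaps.
Plenary Address starts before Breakout Q&A ends → Breakout Q&A and Plenary Address overlap.
Invited Chat starts before Breakout Q&A ends → Breakout Q&A and Invited Chat overlap.
Plenary Session starts exactly when Breakout Q&A ends (back-to-back, no overlap), so Breakout Q&A has no further overlaps.
Invited Chat starts after Plenary Address ends, so Plenary Address has no further overlaps.
Plenary Session starts before Invited Chat ends → Invited Chat and Plenary Session overlap.
Lightning Q&A starts before Invited Chat ends → Invited Chat and Lightning Q&A overlap.
Lightning Q&A starts before Plenary Session ends → Plenary Session and Lightning Q&A overlap.
Overlapping pairs: Breakout Q&A & Invited Chat, Breakout Q&A & Plenary Address, Invited Chat & Lightning Q&A, Invited Chat & Plenary Session, Lightning Q&A & Plenary Session, Panel Slot & Plenary Discussion — 6 in total.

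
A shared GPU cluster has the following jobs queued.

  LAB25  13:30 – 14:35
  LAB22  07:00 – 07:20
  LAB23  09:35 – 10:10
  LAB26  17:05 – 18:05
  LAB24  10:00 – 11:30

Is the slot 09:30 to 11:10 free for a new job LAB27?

LAB22: ends 07:20 at or before LAB27 starts 09:30 → clear.
LAB23: starts 09:35 before LAB27 ends 11:10, and ends 10:10 after LAB27 starts 09:30 → overlap.
LAB24: starts 10:00 before LAB27 ends 11:10, and ends 11:30 after LAB27 starts 09:30 → overlap.
LAB25: starts 13:30 at or after LAB27 ends 11:10 → clear.
LAB26: starts 17:05 at or after LAB27 ends 11:10 → clear.
LAB27 overlaps LAB23, LAB24.

No — it overlaps LAB23, LAB24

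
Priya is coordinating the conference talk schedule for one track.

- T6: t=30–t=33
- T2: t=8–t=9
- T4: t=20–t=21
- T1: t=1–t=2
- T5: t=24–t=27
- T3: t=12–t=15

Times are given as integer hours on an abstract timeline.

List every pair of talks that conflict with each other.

no conflicts

Sorted by start: T1, T2, T3, T4, T5, T6.
T2 starts after T1 ends, so T1 has no further overlaps.
T3 starts after T2 ends, so T2 has no further overlaps.
T4 starts after T3 ends, so T3 has no further overlaps.
T5 starts after T4 ends, so T4 has no further overlaps.
T6 starts after T5 ends.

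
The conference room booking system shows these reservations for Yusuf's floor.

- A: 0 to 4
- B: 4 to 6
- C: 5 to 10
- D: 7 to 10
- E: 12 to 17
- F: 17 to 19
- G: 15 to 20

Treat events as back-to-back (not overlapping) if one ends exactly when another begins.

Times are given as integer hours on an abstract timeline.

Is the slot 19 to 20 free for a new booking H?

A: ends 4 at or before H starts 19 → clear.
B: ends 6 at or before H starts 19 → clear.
C: ends 10 at or before H starts 19 → clear.
D: ends 10 at or before H starts 19 → clear.
E: ends 17 at or before H starts 19 → clear.
G: starts 15 before H ends 20, and ends 20 after H starts 19 → overlap.
F: ends 19 at or before H starts 19 → clear.
H overlaps G.

No — it overlaps G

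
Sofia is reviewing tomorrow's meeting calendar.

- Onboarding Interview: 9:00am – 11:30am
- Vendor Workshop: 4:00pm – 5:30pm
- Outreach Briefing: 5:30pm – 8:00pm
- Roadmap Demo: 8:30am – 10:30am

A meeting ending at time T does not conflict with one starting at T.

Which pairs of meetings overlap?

Sorted by start: Roadmap Demo, Onboarding Interview, Vendor Workshop, Outreach Briefing.
Onboarding Interview starts before Roadmap Demo ends → Roadmap Demo and Onboarding Interview overlap.
Vendor Workshop starts after Roadmap Demo ends, so nothing later overlaps Roadmap Demo either.
Vendor Workshop starts after Onboarding Interview ends, so nothing later overlaps Onboarding Interview either.
Outreach Briefing starts exactly when Vendor Workshop ends (back-to-back, no overlap).

Onboarding Interview & Roadmap Demo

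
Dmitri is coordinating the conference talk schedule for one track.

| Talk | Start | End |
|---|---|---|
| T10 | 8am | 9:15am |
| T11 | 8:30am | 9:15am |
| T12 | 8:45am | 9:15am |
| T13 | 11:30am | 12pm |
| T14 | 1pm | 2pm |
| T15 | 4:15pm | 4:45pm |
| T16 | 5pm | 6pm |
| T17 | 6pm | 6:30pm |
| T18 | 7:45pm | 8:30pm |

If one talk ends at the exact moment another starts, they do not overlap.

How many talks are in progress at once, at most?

3

Sweep the timeline, counting +1 at each start and −1 at each end (ends before starts at a tie):
8am start T10 → 1
8:30am start T11 → 2
8:45am start T12 → 3
9:15am end T10 → 2
9:15am end T11 → 1
9:15am end T12 → 0
11:30am start T13 → 1
12pm end T13 → 0
1pm start T14 → 1
2pm end T14 → 0
4:15pm start T15 → 1
4:45pm end T15 → 0
5pm start T16 → 1
6pm end T16 → 0
6pm start T17 → 1
6:30pm end T17 → 0
7:45pm start T18 → 1
8:30pm end T18 → 0
Peak is 3, at 8:45am (T10, T11, T12).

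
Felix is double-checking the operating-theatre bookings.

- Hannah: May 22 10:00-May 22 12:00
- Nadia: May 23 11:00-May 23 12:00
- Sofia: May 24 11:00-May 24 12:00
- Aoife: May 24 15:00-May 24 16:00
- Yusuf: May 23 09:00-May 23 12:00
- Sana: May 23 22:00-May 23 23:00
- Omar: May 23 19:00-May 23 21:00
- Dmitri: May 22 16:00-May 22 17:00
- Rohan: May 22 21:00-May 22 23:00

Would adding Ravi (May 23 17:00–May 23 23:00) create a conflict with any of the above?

Yes — it overlaps Omar, Sana

Hannah: ends May 22 12:00 at or before Ravi starts May 23 17:00 → clear.
Dmitri: ends May 22 17:00 at or before Ravi starts May 23 17:00 → clear.
Rohan: ends May 22 23:00 at or before Ravi starts May 23 17:00 → clear.
Yusuf: ends May 23 12:00 at or before Ravi starts May 23 17:00 → clear.
Nadia: ends May 23 12:00 at or before Ravi starts May 23 17:00 → clear.
Omar: starts May 23 19:00 before Ravi ends May 23 23:00, and ends May 23 21:00 after Ravi starts May 23 17:00 → overlap.
Sana: starts May 23 22:00 before Ravi ends May 23 23:00, and ends May 23 23:00 after Ravi starts May 23 17:00 → overlap.
Sofia: starts May 24 11:00 at or after Ravi ends May 23 23:00 → clear.
Aoife: starts May 24 15:00 at or after Ravi ends May 23 23:00 → clear.
Ravi overlaps Omar, Sana.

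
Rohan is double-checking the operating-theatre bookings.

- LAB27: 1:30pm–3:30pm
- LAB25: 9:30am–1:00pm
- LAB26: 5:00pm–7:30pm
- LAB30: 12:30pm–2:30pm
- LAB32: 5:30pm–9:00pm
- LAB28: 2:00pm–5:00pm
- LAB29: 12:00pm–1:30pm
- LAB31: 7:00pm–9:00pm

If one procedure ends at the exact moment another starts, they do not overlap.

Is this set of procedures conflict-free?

Sorted by start: LAB25, LAB29, LAB30, LAB27, LAB28, LAB26, LAB32, LAB31.
LAB29 starts before LAB25 ends → LAB25 and LAB29 overlap.
That's a conflict, so the schedule is not conflict-free.

No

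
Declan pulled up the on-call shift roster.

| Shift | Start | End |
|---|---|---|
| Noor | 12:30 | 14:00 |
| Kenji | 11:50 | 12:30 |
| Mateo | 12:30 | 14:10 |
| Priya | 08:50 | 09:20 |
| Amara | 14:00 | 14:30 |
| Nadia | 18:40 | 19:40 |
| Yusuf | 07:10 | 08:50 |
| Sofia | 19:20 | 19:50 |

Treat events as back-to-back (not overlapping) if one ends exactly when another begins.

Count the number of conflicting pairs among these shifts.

Two intervals overlap when each starts before the other ends.
Sorted by start: Yusuf, Priya, Kenji, Noor, Mateo, Amara, Nadia, Sofia.
Priya starts exactly when Yusuf ends (back-to-back, no overlap), so nothing later overlaps Yusuf either.
Kenji starts after Priya ends, so nothing later overlaps Priya either.
Noor starts exactly when Kenji ends (back-to-back, no overlap), so nothing later overlaps Kenji either.
Mateo starts before Noor ends → Noor and Mateo overlap.
Amara starts exactly when Noor ends (back-to-back, no overlap), so nothing later overlaps Noor either.
Amara starts before Mateo ends → Mateo and Amara overlap.
Nadia starts after Mateo ends, so nothing later overlaps Mateo either.
Nadia starts after Amara ends, so nothing later overlaps Amara either.
Sofia starts before Nadia ends → Nadia and Sofia overlap.
Overlapping pairs: Amara & Mateo, Mateo & Noor, Nadia & Sofia — 3 in total.

3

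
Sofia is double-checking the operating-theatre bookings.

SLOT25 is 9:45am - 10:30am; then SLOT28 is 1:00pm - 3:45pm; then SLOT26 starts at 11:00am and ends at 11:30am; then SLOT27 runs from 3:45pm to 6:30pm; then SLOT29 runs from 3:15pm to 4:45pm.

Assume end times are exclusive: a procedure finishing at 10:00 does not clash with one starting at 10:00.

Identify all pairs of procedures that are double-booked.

SLOT27 & SLOT29, SLOT28 & SLOT29

Two intervals overlap when each starts before the other ends.
Sorted by start: SLOT25, SLOT26, SLOT28, SLOT29, SLOT27.
SLOT26 starts after SLOT25 ends — done with SLOT25.
SLOT28 starts after SLOT26 ends — done with SLOT26.
SLOT29 starts before SLOT28 ends → SLOT28 and SLOT29 overlap.
SLOT27 starts exactly when SLOT28 ends (back-to-back, no overlap).
SLOT27 starts before SLOT29 ends → SLOT29 and SLOT27 overlap.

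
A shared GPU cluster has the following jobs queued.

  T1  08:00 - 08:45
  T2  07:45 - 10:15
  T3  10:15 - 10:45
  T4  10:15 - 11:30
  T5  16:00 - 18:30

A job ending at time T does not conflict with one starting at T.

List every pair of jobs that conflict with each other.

T1 & T2, T3 & T4

Sorted by start: T2, T1, T3, T4, T5.
T1 starts before T2 ends → T2 and T1 overlap.
T3 starts exactly when T2 ends (back-to-back, no overlap) — done with T2.
T3 starts after T1 ends — done with T1.
T4 starts before T3 ends → T3 and T4 overlap.
T5 starts after T3 ends.
T5 starts after T4 ends.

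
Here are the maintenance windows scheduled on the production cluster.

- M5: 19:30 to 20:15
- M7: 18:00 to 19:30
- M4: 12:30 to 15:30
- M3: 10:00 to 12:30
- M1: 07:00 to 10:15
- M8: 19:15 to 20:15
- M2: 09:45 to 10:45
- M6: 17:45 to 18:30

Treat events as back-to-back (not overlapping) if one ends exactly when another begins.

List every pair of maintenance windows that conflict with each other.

Two intervals overlap when each starts before the other ends.
Sorted by start: M1, M2, M3, M4, M6, M7, M8, M5.
M2 starts before M1 ends → M1 and M2 overlap.
M3 starts before M1 ends → M1 and M3 overlap.
M4 starts after M1 ends, so M1 has no further overlaps.
M3 starts before M2 ends → M2 and M3 overlap.
M4 starts after M2 ends, so M2 has no further overlaps.
M4 starts exactly when M3 ends (back-to-back, no overlap), so M3 has no further overlaps.
M6 starts after M4 ends, so M4 has no further overlaps.
M7 starts before M6 ends → M6 and M7 overlap.
M8 starts after M6 ends, so M6 has no further overlaps.
M8 starts before M7 ends → M7 and M8 overlap.
M5 starts exactly when M7 ends (back-to-back, no overlap).
M5 starts before M8 ends → M8 and M5 overlap.

M1 & M2, M1 & M3, M2 & M3, M5 & M8, M6 & M7, M7 & M8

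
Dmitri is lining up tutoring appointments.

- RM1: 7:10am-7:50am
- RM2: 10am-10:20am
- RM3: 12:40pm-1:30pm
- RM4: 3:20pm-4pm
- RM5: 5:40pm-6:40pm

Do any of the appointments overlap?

Check each pair: they overlap iff neither finishes before the other starts.
Sorted by start: RM1, RM2, RM3, RM4, RM5.
RM2 starts after RM1 ends, so RM1 has no further overlaps.
RM3 starts after RM2 ends, so RM2 has no further overlaps.
RM4 starts after RM3 ends, so RM3 has no further overlaps.
RM5 starts after RM4 ends.
Every pair is clear; the schedule has no overlaps.

No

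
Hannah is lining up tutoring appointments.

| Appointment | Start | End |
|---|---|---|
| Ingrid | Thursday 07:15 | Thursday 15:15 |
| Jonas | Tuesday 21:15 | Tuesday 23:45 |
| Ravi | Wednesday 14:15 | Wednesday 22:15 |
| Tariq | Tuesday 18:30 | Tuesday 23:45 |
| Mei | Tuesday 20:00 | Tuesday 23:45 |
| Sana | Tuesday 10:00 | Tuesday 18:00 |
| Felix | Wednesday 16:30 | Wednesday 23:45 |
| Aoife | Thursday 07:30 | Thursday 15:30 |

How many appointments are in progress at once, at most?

3

Sweep the timeline, counting +1 at each start and −1 at each end (ends before starts at a tie):
Tuesday 10:00 start Sana → 1
Tuesday 18:00 end Sana → 0
Tuesday 18:30 start Tariq → 1
Tuesday 20:00 start Mei → 2
Tuesday 21:15 start Jonas → 3
Tuesday 23:45 end Jonas → 2
Tuesday 23:45 end Mei → 1
Tuesday 23:45 end Tariq → 0
Wednesday 14:15 start Ravi → 1
Wednesday 16:30 start Felix → 2
Wednesday 22:15 end Ravi → 1
Wednesday 23:45 end Felix → 0
Thursday 07:15 start Ingrid → 1
Thursday 07:30 start Aoife → 2
Thursday 15:15 end Ingrid → 1
Thursday 15:30 end Aoife → 0
Peak is 3, at Tuesday 21:15 (Jonas, Mei, Tariq).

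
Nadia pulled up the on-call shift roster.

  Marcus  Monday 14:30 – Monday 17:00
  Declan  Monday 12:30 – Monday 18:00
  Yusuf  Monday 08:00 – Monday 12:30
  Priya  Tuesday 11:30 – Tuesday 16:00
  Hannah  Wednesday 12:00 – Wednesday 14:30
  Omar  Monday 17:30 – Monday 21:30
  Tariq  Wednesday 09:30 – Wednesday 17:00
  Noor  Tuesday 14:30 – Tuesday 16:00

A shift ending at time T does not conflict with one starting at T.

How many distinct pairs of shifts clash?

Sorted by start: Yusuf, Declan, Marcus, Omar, Priya, Noor, Tariq, Hannah.
Declan starts exactly when Yusuf ends (back-to-back, no overlap); Yusuf is clear from here.
Marcus starts before Declan ends → Declan and Marcus overlap.
Omar starts before Declan ends → Declan and Omar overlap.
Priya starts after Declan ends; Declan is clear from here.
Omar starts after Marcus ends; Marcus is clear from here.
Priya starts after Omar ends; Omar is clear from here.
Noor starts before Priya ends → Priya and Noor overlap.
Tariq starts after Priya ends; Priya is clear from here.
Tariq starts after Noor ends; Noor is clear from here.
Hannah starts before Tariq ends → Tariq and Hannah overlap.
Overlapping pairs: Declan & Marcus, Declan & Omar, Hannah & Tariq, Noor & Priya — 4 in total.

4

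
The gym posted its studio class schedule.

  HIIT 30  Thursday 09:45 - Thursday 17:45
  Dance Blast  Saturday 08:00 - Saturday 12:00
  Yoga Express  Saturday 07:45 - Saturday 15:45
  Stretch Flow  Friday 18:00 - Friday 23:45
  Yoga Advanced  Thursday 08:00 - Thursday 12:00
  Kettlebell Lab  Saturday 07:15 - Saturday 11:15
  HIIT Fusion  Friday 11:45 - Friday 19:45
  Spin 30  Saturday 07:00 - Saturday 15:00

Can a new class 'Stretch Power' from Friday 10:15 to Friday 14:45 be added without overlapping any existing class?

Yoga Advanced: ends Thursday 12:00 at or before Stretch Power starts Friday 10:15 → clear.
HIIT 30: ends Thursday 17:45 at or before Stretch Power starts Friday 10:15 → clear.
HIIT Fusion: starts Friday 11:45 before Stretch Power ends Friday 14:45, and ends Friday 19:45 after Stretch Power starts Friday 10:15 → overlap.
Stretch Flow: starts Friday 18:00 at or after Stretch Power ends Friday 14:45 → clear.
Spin 30: starts Saturday 07:00 at or after Stretch Power ends Friday 14:45 → clear.
Kettlebell Lab: starts Saturday 07:15 at or after Stretch Power ends Friday 14:45 → clear.
Yoga Express: starts Saturday 07:45 at or after Stretch Power ends Friday 14:45 → clear.
Dance Blast: starts Saturday 08:00 at or after Stretch Power ends Friday 14:45 → clear.
Stretch Power overlaps HIIT Fusion.

No — it overlaps HIIT Fusion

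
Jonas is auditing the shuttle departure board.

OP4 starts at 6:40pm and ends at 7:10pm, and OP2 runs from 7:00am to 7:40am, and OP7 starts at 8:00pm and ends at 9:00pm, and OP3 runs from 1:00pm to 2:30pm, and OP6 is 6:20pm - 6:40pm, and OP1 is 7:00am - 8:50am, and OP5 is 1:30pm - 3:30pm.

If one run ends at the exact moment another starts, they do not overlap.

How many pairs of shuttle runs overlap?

Check each pair: they overlap iff neither finishes before the other starts.
Sorted by start: OP1, OP2, OP3, OP5, OP6, OP4, OP7.
OP2 starts before OP1 ends → OP1 and OP2 overlap.
OP3 starts after OP1 ends; OP1 is clear from here.
OP3 starts after OP2 ends; OP2 is clear from here.
OP5 starts before OP3 ends → OP3 and OP5 overlap.
OP6 starts after OP3 ends; OP3 is clear from here.
OP6 starts after OP5 ends; OP5 is clear from here.
OP4 starts exactly when OP6 ends (back-to-back, no overlap); OP6 is clear from here.
OP7 starts after OP4 ends.
Overlapping pairs: OP1 & OP2, OP3 & OP5 — 2 in total.

2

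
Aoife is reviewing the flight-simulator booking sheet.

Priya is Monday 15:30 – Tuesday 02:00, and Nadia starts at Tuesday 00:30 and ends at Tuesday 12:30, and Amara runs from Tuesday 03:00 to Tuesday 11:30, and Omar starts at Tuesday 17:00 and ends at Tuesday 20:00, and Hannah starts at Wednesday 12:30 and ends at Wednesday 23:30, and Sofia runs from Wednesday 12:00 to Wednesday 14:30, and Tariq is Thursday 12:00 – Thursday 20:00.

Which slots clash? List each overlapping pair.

Sorted by start: Priya, Nadia, Amara, Omar, Sofia, Hannah, Tariq.
Nadia starts before Priya ends → Priya and Nadia overlap.
Amara starts after Priya ends; Priya is clear from here.
Amara starts before Nadia ends → Nadia and Amara overlap.
Omar starts after Nadia ends; Nadia is clear from here.
Omar starts after Amara ends; Amara is clear from here.
Sofia starts after Omar ends; Omar is clear from here.
Hannah starts before Sofia ends → Sofia and Hannah overlap.
Tariq starts after Sofia ends.
Tariq starts after Hannah ends.

Amara & Nadia, Hannah & Sofia, Nadia & Priya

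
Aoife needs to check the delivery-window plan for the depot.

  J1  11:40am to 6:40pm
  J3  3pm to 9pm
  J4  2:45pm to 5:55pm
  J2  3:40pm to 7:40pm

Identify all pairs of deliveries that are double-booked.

Sorted by start: J1, J4, J3, J2.
J4 starts before J1 ends → J1 and J4 overlap.
J3 starts before J1 ends → J1 and J3 overlap.
J2 starts before J1 ends → J1 and J2 overlap.
J3 starts before J4 ends → J4 and J3 overlap.
J2 starts before J4 ends → J4 and J2 overlap.
J2 starts before J3 ends → J3 and J2 overlap.

J1 & J2, J1 & J3, J1 & J4, J2 & J3, J2 & J4, J3 & J4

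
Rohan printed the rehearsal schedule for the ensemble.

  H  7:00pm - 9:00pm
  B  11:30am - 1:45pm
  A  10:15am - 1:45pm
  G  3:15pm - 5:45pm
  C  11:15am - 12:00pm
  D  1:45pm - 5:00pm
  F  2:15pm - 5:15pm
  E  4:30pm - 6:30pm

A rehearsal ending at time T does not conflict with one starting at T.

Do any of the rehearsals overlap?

Yes

Sorted by start: A, C, B, D, F, G, E, H.
C starts before A ends → A and C overlap.
That's a conflict, so the schedule is not conflict-free.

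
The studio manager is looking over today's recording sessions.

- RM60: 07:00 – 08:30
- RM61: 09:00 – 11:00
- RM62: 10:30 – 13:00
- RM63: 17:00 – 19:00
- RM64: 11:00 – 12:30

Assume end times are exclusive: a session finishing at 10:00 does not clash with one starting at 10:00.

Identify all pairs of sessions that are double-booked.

RM61 & RM62, RM62 & RM64

Sorted by start: RM60, RM61, RM62, RM64, RM63.
RM61 starts after RM60 ends; RM60 is clear from here.
RM62 starts before RM61 ends → RM61 and RM62 overlap.
RM64 starts exactly when RM61 ends (back-to-back, no overlap); RM61 is clear from here.
RM64 starts before RM62 ends → RM62 and RM64 overlap.
RM63 starts after RM62 ends.
RM63 starts after RM64 ends.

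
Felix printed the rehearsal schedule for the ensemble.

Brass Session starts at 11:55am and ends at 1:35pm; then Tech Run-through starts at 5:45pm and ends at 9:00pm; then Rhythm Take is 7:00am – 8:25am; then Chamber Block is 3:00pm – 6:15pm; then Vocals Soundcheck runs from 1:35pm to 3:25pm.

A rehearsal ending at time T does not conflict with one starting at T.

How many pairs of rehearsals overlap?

Sorted by start: Rhythm Take, Brass Session, Vocals Soundcheck, Chamber Block, Tech Run-through.
Brass Session starts after Rhythm Take ends; Rhythm Take is clear from here.
Vocals Soundcheck starts exactly when Brass Session ends (back-to-back, no overlap); Brass Session is clear from here.
Chamber Block starts before Vocals Soundcheck ends → Vocals Soundcheck and Chamber Block overlap.
Tech Run-through starts after Vocals Soundcheck ends.
Tech Run-through starts before Chamber Block ends → Chamber Block and Tech Run-through overlap.
Overlapping pairs: Chamber Block & Tech Run-through, Chamber Block & Vocals Soundcheck — 2 in total.

2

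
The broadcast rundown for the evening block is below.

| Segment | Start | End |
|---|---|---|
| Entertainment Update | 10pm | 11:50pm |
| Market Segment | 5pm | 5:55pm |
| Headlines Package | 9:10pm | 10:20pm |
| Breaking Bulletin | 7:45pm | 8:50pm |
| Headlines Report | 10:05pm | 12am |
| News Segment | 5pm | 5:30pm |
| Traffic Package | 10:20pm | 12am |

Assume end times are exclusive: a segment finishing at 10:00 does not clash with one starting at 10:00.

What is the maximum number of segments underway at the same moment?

Sort all start/end points and keep a running count:
5pm start Market Segment → 1
5pm start News Segment → 2
5:30pm end News Segment → 1
5:55pm end Market Segment → 0
7:45pm start Breaking Bulletin → 1
8:50pm end Breaking Bulletin → 0
9:10pm start Headlines Package → 1
10pm start Entertainment Update → 2
10:05pm start Headlines Report → 3
10:20pm end Headlines Package → 2
10:20pm start Traffic Package → 3
11:50pm end Entertainment Update → 2
12am end Headlines Report → 1
12am end Traffic Package → 0
Peak is 3, at 10:05pm (Entertainment Update, Headlines Package, Headlines Report).

3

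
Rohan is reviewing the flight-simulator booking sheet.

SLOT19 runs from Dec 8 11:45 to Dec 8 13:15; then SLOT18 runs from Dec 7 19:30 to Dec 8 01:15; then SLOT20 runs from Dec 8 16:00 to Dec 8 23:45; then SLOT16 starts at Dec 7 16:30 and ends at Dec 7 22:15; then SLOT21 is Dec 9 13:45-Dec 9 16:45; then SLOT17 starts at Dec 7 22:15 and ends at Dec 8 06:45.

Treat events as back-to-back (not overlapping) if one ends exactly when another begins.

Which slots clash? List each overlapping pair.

Check each pair: they overlap iff neither finishes before the other starts.
Sorted by start: SLOT16, SLOT18, SLOT17, SLOT19, SLOT20, SLOT21.
SLOT18 starts before SLOT16 ends → SLOT16 and SLOT18 overlap.
SLOT17 starts exactly when SLOT16 ends (back-to-back, no overlap); SLOT16 is clear from here.
SLOT17 starts before SLOT18 ends → SLOT18 and SLOT17 overlap.
SLOT19 starts after SLOT18 ends; SLOT18 is clear from here.
SLOT19 starts after SLOT17 ends; SLOT17 is clear from here.
SLOT20 starts after SLOT19 ends; SLOT19 is clear from here.
SLOT21 starts after SLOT20 ends.

SLOT16 & SLOT18, SLOT17 & SLOT18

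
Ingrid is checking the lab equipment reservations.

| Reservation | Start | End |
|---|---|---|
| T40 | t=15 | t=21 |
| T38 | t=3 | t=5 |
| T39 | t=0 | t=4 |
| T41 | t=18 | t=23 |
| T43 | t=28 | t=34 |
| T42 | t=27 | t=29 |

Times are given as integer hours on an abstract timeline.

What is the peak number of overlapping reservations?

2

Sort all start/end points and keep a running count:
t=0 start T39 → 1
t=3 start T38 → 2
t=4 end T39 → 1
t=5 end T38 → 0
t=15 start T40 → 1
t=18 start T41 → 2
t=21 end T40 → 1
t=23 end T41 → 0
t=27 start T42 → 1
t=28 start T43 → 2
t=29 end T42 → 1
t=34 end T43 → 0
Peak is 2, at t=3 (T38, T39).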